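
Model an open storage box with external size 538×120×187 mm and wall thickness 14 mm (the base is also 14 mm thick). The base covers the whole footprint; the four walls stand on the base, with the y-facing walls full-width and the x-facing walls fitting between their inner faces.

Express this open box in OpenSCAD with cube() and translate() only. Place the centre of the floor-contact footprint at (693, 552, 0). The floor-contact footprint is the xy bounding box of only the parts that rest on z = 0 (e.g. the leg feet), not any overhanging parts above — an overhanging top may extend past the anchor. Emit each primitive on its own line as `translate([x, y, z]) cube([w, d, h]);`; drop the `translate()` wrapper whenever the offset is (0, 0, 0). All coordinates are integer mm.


translate([424, 492, 0]) cube([538, 120, 14]);
translate([424, 492, 14]) cube([538, 14, 173]);
translate([424, 598, 14]) cube([538, 14, 173]);
translate([424, 506, 14]) cube([14, 92, 173]);
translate([948, 506, 14]) cube([14, 92, 173]);


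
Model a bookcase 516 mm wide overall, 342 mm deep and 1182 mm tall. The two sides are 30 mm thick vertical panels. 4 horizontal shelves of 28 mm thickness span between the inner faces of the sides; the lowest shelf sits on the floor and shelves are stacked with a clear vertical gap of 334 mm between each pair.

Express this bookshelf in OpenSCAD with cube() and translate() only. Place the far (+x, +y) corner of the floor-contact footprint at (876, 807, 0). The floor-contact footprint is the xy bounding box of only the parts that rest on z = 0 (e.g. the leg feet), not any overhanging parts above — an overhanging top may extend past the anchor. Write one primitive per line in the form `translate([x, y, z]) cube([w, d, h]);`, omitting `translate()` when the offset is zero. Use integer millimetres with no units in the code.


translate([360, 465, 0]) cube([30, 342, 1182]);
translate([846, 465, 0]) cube([30, 342, 1182]);
translate([390, 465, 0]) cube([456, 342, 28]);
translate([390, 465, 362]) cube([456, 342, 28]);
translate([390, 465, 724]) cube([456, 342, 28]);
translate([390, 465, 1086]) cube([456, 342, 28]);


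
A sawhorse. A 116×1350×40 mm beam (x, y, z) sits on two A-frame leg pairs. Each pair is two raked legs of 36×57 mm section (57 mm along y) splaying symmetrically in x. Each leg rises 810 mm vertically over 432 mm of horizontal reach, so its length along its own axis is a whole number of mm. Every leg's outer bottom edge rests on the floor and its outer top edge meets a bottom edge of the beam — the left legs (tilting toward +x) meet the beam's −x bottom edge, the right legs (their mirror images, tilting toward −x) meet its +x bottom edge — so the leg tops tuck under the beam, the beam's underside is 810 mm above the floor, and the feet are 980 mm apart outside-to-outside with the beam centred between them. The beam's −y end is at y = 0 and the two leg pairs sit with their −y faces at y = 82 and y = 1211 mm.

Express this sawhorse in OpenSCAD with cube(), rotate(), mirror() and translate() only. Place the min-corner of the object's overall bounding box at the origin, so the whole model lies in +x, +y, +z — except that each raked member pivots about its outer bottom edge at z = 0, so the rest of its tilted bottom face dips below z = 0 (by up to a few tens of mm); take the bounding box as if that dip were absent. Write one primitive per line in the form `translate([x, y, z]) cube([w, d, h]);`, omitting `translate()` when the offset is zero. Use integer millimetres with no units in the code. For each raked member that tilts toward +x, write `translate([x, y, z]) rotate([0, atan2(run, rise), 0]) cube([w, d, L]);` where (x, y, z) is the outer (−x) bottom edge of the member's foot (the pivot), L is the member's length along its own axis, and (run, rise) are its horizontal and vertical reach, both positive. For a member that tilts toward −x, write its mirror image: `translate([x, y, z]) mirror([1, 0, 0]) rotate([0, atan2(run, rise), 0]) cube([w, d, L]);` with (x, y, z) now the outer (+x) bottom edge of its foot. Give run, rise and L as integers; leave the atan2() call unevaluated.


// leg length = √(432² + 810²) = 918
// right-leg outer foot x = 2·432 + 116 = 980
// beam min-corner = (432, 0, 810)
translate([432, 0, 810]) cube([116, 1350, 40]);
translate([0, 82, 0]) rotate([0, atan2(432, 810), 0]) cube([36, 57, 918]);
translate([980, 82, 0]) mirror([1, 0, 0]) rotate([0, atan2(432, 810), 0]) cube([36, 57, 918]);
translate([0, 1211, 0]) rotate([0, atan2(432, 810), 0]) cube([36, 57, 918]);
translate([980, 1211, 0]) mirror([1, 0, 0]) rotate([0, atan2(432, 810), 0]) cube([36, 57, 918]);


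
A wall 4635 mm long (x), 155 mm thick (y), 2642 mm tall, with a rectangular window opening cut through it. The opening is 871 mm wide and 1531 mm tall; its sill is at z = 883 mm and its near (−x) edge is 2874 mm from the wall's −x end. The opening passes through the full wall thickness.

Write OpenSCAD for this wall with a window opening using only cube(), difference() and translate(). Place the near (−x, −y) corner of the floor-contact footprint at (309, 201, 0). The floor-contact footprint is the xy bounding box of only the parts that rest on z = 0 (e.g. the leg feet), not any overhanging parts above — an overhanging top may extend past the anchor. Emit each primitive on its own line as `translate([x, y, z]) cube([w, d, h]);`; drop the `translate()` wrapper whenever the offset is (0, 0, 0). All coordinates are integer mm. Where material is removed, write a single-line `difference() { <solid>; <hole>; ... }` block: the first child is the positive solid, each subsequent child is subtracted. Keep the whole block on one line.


difference() { translate([309, 201, 0]) cube([4635, 155, 2642]); translate([3183, 201, 883]) cube([871, 155, 1531]); }


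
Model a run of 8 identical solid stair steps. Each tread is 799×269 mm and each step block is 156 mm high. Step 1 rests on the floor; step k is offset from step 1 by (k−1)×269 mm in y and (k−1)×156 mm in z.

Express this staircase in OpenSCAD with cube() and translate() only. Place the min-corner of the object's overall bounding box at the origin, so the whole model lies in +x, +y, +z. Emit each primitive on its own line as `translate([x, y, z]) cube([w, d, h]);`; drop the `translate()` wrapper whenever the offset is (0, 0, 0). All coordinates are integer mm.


cube([799, 269, 156]);
translate([0, 269, 156]) cube([799, 269, 156]);
translate([0, 538, 312]) cube([799, 269, 156]);
translate([0, 807, 468]) cube([799, 269, 156]);
translate([0, 1076, 624]) cube([799, 269, 156]);
translate([0, 1345, 780]) cube([799, 269, 156]);
translate([0, 1614, 936]) cube([799, 269, 156]);
translate([0, 1883, 1092]) cube([799, 269, 156]);


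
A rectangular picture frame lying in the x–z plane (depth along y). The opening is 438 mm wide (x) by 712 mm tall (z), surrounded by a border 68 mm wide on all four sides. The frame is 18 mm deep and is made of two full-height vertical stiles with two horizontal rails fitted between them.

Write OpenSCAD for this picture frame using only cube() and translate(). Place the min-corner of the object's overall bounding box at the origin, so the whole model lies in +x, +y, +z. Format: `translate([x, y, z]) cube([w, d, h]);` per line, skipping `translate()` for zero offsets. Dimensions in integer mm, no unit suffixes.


cube([68, 18, 848]);
translate([506, 0, 0]) cube([68, 18, 848]);
translate([68, 0, 0]) cube([438, 18, 68]);
translate([68, 0, 780]) cube([438, 18, 68]);


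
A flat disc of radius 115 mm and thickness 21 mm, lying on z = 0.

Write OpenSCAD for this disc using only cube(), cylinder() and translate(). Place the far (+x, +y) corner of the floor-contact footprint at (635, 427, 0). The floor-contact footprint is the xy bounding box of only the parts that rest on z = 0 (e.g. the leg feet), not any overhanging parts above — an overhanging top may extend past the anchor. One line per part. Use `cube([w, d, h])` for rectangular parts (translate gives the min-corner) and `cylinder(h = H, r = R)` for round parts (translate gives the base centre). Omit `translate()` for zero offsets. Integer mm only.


translate([520, 312, 0]) cylinder(h = 21, r = 115);


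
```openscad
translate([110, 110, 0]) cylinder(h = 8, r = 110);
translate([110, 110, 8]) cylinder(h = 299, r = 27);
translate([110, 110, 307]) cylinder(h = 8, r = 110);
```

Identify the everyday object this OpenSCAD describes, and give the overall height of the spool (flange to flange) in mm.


A spool. The overall height is 315 mm.

Three coaxial cylinders, large–small–large — a spool. Two 8 mm flanges and a 299 mm core give 8 + 299 + 8 = 315 mm.


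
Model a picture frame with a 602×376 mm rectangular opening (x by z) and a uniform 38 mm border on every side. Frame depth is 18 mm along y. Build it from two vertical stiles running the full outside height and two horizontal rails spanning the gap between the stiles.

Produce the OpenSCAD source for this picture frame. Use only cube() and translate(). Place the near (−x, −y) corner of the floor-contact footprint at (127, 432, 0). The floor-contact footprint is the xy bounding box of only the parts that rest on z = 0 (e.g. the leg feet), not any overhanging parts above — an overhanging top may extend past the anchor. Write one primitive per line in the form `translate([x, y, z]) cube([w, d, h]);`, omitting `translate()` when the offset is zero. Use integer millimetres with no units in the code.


translate([127, 432, 0]) cube([38, 18, 452]);
translate([767, 432, 0]) cube([38, 18, 452]);
translate([165, 432, 0]) cube([602, 18, 38]);
translate([165, 432, 414]) cube([602, 18, 38]);


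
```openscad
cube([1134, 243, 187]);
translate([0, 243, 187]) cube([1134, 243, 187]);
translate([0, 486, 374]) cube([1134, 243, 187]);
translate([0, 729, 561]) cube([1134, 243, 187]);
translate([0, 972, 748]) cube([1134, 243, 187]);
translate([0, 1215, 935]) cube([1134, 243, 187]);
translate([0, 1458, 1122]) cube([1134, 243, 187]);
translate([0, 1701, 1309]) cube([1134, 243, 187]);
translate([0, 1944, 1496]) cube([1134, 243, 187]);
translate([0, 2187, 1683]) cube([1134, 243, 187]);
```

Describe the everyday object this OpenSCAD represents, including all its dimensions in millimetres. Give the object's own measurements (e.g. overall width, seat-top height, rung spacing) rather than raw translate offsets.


A straight staircase of 10 solid steps. Each step is 1134 mm wide (x), 243 mm deep (y, the going) and 187 mm tall (the rise). The first step rests on the floor; each subsequent step sits one going further in +y and one rise higher in +z, directly behind and above the previous step with no overlap.


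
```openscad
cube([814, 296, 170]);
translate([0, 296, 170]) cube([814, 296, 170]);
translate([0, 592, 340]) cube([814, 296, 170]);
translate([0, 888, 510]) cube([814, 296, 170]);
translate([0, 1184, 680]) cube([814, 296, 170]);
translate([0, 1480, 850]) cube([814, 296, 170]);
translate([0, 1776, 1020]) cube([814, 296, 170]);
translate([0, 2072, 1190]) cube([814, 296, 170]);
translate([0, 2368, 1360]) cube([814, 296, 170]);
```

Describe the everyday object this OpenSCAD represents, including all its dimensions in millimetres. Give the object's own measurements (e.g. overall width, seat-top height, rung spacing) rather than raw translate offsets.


A straight staircase of 9 solid steps. Each step is 814 mm wide (x), 296 mm deep (y, the going) and 170 mm tall (the rise). The first step rests on the floor; each subsequent step sits one going further in +y and one rise higher in +z, directly behind and above the previous step with no overlap.


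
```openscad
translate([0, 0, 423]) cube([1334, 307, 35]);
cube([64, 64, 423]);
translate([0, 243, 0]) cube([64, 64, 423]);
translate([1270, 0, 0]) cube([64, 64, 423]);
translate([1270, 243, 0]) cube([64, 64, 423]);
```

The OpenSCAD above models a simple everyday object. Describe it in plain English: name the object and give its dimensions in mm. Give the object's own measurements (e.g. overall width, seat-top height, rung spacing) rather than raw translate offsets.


A long wooden bench with a 1334 mm (x) × 307 mm (y) seat, 35 mm thick, its top surface 458 mm above the floor. Four 64 mm square legs at the seat corners, flush with the edges, run from z = 0 to the seat underside.


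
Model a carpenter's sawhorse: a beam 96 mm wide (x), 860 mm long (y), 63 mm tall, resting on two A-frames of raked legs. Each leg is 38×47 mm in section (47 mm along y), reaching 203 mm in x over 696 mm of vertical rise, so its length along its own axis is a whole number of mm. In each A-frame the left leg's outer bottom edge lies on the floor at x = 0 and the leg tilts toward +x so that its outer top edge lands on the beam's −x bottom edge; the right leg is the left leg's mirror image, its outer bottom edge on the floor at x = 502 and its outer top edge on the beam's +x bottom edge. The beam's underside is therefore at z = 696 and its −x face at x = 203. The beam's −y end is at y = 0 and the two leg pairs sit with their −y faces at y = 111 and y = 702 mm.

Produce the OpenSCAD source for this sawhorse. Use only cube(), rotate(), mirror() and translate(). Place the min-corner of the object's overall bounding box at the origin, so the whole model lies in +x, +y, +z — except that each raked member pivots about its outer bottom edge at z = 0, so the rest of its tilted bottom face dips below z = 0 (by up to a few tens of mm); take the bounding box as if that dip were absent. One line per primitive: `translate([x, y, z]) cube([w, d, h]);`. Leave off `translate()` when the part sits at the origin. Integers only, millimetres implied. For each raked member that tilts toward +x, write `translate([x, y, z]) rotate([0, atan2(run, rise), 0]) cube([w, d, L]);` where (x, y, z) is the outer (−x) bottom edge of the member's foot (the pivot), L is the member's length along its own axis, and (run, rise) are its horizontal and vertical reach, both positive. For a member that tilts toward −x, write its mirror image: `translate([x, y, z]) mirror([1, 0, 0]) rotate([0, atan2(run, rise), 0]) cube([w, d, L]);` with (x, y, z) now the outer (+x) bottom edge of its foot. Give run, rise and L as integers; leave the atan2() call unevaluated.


translate([203, 0, 696]) cube([96, 860, 63]);
translate([0, 111, 0]) rotate([0, atan2(203, 696), 0]) cube([38, 47, 725]);
translate([502, 111, 0]) mirror([1, 0, 0]) rotate([0, atan2(203, 696), 0]) cube([38, 47, 725]);
translate([0, 702, 0]) rotate([0, atan2(203, 696), 0]) cube([38, 47, 725]);
translate([502, 702, 0]) mirror([1, 0, 0]) rotate([0, atan2(203, 696), 0]) cube([38, 47, 725]);


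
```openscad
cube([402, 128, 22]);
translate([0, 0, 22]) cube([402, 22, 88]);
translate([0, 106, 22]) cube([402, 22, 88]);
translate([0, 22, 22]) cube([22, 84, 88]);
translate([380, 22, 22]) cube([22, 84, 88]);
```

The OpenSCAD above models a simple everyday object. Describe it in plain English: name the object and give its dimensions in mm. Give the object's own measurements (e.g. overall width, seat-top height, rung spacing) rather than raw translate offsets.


An open-topped rectangular box: outside dimensions 402×128×110 mm, with a uniform wall and base thickness of 22 mm. The base is a full 402×128 slab on the floor; four walls sit on top of the base. The front and back walls (the −y and +y sides) span the full width; the two side walls fit between them.


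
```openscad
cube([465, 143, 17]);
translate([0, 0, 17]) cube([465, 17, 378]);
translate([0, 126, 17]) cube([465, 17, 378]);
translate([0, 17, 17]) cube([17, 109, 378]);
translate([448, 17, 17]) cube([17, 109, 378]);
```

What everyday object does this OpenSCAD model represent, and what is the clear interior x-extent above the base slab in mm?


An open box. The internal width is 431 mm.

A 465×143 base slab with four walls standing on it — an open box. The base is 465 mm wide and the walls are 17 mm thick, so the internal width is 465 − 2 × 17 = 431 mm.


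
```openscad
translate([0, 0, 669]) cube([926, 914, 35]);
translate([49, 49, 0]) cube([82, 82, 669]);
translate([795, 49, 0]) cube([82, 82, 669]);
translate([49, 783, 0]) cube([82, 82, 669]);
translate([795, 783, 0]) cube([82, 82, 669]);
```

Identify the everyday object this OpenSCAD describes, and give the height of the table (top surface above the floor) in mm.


A table. The table height is 704 mm.

A 926×914×35 slab sits at z = 669 on four 82 mm square posts — a table. The top surface is at 669 + 35 = 704 mm.


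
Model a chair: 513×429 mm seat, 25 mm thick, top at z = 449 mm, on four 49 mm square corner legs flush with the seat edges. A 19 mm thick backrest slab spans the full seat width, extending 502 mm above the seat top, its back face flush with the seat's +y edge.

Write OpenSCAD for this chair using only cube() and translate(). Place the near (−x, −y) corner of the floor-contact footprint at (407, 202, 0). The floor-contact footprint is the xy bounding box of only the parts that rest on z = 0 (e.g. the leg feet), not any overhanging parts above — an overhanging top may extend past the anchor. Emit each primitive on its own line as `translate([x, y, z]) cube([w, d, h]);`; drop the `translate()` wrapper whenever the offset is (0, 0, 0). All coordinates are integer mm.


// leg_h = 449 - 25 = 424
translate([407, 202, 424]) cube([513, 429, 25]);
translate([407, 202, 0]) cube([49, 49, 424]);
translate([871, 202, 0]) cube([49, 49, 424]);
translate([407, 582, 0]) cube([49, 49, 424]);
translate([871, 582, 0]) cube([49, 49, 424]);
translate([407, 612, 449]) cube([513, 19, 502]);


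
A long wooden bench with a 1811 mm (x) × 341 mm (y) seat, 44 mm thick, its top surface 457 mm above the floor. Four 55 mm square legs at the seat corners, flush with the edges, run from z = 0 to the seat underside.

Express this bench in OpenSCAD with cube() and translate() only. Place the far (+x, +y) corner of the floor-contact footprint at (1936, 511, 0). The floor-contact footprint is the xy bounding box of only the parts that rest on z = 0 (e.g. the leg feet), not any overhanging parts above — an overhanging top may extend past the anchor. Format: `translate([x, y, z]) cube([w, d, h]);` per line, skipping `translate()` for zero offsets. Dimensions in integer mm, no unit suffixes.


translate([125, 170, 413]) cube([1811, 341, 44]);
translate([125, 170, 0]) cube([55, 55, 413]);
translate([125, 456, 0]) cube([55, 55, 413]);
translate([1881, 170, 0]) cube([55, 55, 413]);
translate([1881, 456, 0]) cube([55, 55, 413]);


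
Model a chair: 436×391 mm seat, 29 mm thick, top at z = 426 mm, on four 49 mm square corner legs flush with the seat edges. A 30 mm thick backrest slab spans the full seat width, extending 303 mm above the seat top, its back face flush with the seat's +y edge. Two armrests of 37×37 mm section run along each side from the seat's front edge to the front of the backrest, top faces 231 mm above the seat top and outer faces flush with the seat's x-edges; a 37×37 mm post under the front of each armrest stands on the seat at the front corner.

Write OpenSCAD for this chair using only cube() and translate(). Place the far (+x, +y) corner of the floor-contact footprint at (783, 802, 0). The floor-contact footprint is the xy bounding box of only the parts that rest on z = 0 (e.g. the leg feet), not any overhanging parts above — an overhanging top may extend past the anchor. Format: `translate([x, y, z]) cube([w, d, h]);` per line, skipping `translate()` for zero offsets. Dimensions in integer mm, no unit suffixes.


translate([347, 411, 397]) cube([436, 391, 29]);
translate([347, 411, 0]) cube([49, 49, 397]);
translate([734, 411, 0]) cube([49, 49, 397]);
translate([347, 753, 0]) cube([49, 49, 397]);
translate([734, 753, 0]) cube([49, 49, 397]);
translate([347, 772, 426]) cube([436, 30, 303]);
translate([347, 411, 620]) cube([37, 361, 37]);
translate([746, 411, 620]) cube([37, 361, 37]);
translate([347, 411, 426]) cube([37, 37, 194]);
translate([746, 411, 426]) cube([37, 37, 194]);


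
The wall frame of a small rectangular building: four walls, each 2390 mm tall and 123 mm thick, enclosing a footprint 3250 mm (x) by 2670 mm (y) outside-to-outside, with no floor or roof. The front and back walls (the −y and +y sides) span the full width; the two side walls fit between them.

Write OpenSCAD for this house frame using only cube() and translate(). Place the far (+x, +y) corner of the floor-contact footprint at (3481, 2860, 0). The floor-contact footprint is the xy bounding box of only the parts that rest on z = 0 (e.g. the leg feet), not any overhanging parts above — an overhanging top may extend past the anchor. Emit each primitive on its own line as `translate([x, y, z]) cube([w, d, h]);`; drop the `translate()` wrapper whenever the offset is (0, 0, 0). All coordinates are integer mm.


translate([231, 190, 0]) cube([3250, 123, 2390]);
translate([231, 2737, 0]) cube([3250, 123, 2390]);
translate([231, 313, 0]) cube([123, 2424, 2390]);
translate([3358, 313, 0]) cube([123, 2424, 2390]);


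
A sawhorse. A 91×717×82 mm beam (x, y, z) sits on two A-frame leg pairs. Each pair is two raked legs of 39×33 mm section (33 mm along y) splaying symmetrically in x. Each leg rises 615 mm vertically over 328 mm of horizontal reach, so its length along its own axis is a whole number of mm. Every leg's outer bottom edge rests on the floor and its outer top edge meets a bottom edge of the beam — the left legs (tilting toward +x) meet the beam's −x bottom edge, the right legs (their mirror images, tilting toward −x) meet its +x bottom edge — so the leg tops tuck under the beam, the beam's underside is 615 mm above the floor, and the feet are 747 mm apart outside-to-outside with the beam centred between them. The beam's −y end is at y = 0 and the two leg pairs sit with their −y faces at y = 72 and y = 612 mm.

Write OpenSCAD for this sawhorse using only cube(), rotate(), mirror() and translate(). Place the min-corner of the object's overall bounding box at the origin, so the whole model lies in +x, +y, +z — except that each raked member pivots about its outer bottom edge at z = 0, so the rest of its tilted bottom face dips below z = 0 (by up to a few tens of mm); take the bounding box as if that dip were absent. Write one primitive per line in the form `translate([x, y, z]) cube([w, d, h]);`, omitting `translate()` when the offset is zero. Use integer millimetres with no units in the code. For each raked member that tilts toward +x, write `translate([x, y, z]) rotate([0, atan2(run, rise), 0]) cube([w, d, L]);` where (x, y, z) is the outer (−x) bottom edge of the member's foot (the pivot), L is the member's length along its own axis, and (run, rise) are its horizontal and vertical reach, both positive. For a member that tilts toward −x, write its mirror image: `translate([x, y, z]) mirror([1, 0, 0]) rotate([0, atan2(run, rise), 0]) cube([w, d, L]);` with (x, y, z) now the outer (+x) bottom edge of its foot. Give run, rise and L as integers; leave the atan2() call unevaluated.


// leg length = √(328² + 615²) = 697
// right-leg outer foot x = 2·328 + 91 = 747
// beam min-corner = (328, 0, 615)
translate([328, 0, 615]) cube([91, 717, 82]);
translate([0, 72, 0]) rotate([0, atan2(328, 615), 0]) cube([39, 33, 697]);
translate([747, 72, 0]) mirror([1, 0, 0]) rotate([0, atan2(328, 615), 0]) cube([39, 33, 697]);
translate([0, 612, 0]) rotate([0, atan2(328, 615), 0]) cube([39, 33, 697]);
translate([747, 612, 0]) mirror([1, 0, 0]) rotate([0, atan2(328, 615), 0]) cube([39, 33, 697]);


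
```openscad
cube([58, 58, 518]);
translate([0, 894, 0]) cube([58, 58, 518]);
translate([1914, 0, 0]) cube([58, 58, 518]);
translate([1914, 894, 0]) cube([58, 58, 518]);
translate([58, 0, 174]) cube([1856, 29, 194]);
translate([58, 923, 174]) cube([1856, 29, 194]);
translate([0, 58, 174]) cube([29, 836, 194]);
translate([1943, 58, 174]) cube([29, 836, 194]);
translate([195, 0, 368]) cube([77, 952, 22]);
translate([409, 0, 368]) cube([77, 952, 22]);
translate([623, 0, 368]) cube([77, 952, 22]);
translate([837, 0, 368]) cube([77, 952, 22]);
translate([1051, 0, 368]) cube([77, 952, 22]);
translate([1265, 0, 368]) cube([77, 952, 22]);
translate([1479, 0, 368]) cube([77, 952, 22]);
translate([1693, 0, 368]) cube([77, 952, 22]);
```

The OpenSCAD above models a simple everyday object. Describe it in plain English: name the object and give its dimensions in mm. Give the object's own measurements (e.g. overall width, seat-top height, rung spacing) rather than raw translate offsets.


A bed frame 1972 mm long (x) by 952 mm wide (y). Four 58×58 mm corner posts, 518 mm tall, at the corners of the footprint. Four rails of 29 mm thickness and 194 mm height run between adjacent posts with their undersides at z = 174 mm, their outer faces flush with the outside of the frame (the two x-running rails run between the posts' inner faces; the two y-running rails run between the posts' inner faces). 8 slats, each 77 mm wide (x) and 22 mm thick, lie across the top of the two x-running rails, running the full 952 mm width of the frame in y; along x they sit between the end posts with a 137 mm gap after the −x posts and between neighbouring slats, leaving 144 mm before the +x posts.


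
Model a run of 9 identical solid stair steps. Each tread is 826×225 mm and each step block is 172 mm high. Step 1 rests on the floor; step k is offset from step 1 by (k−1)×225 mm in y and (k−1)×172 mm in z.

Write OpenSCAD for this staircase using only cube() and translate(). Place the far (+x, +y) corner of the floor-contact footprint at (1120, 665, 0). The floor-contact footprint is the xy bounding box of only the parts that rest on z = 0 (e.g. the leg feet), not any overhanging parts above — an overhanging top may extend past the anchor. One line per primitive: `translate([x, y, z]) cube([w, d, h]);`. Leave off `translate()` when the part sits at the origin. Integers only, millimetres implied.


translate([294, 440, 0]) cube([826, 225, 172]);
translate([294, 665, 172]) cube([826, 225, 172]);
translate([294, 890, 344]) cube([826, 225, 172]);
translate([294, 1115, 516]) cube([826, 225, 172]);
translate([294, 1340, 688]) cube([826, 225, 172]);
translate([294, 1565, 860]) cube([826, 225, 172]);
translate([294, 1790, 1032]) cube([826, 225, 172]);
translate([294, 2015, 1204]) cube([826, 225, 172]);
translate([294, 2240, 1376]) cube([826, 225, 172]);


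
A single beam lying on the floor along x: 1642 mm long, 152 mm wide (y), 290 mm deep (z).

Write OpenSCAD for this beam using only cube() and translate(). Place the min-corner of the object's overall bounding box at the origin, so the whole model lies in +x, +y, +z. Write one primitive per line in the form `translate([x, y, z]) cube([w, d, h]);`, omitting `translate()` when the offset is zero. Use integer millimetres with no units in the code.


cube([1642, 152, 290]);


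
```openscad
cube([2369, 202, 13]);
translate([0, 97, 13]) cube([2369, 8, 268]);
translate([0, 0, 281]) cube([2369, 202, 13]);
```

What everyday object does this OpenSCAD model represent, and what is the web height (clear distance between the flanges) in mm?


An I-beam. The web height is 268 mm.

Two wide flanges with a thin centred web — an I-beam. Overall 294 mm minus two 13 mm flanges gives a web of 294 − 2·13 = 268 mm.


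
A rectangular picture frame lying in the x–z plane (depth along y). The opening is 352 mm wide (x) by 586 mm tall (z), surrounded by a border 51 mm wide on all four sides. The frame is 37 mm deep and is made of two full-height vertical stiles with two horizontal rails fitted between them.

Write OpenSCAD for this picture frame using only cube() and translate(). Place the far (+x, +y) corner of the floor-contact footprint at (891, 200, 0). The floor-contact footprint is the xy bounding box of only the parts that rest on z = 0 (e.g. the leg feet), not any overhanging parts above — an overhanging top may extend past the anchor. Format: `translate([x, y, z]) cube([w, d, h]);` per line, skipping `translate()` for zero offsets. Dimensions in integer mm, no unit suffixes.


translate([437, 163, 0]) cube([51, 37, 688]);
translate([840, 163, 0]) cube([51, 37, 688]);
translate([488, 163, 0]) cube([352, 37, 51]);
translate([488, 163, 637]) cube([352, 37, 51]);


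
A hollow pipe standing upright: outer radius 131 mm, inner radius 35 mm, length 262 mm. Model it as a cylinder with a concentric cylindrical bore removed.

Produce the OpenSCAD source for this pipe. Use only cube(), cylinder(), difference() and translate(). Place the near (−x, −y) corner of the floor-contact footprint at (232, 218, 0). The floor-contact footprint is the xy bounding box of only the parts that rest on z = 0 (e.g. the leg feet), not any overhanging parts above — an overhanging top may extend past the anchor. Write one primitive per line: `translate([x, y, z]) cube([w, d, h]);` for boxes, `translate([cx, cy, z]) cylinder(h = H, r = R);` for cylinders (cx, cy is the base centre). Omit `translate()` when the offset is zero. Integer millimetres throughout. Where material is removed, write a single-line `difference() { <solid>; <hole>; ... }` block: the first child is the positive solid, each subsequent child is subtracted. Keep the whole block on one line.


difference() { translate([363, 349, 0]) cylinder(h = 262, r = 131); translate([363, 349, 0]) cylinder(h = 262, r = 35); }


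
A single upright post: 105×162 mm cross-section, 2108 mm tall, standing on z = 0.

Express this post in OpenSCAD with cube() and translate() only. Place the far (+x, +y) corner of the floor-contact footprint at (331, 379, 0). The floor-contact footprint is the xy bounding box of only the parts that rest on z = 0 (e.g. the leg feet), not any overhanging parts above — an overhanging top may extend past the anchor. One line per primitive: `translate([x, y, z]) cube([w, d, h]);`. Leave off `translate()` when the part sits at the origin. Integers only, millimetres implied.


translate([226, 217, 0]) cube([105, 162, 2108]);


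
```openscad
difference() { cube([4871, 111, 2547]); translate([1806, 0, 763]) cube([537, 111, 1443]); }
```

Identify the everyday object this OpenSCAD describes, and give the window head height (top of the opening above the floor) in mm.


A wall with a window opening. The window head height is 2206 mm.

A wall with a rectangular opening subtracted — a window. Sill at z = 763, opening 1443 mm tall, so the head is at 763 + 1443 = 2206 mm.


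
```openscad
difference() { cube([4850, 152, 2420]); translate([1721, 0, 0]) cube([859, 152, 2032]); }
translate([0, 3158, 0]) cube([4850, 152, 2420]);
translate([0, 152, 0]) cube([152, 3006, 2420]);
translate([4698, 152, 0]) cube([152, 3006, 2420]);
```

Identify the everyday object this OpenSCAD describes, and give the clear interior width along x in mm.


A single room. The interior width is 4546 mm.

Four walls enclosing a rectangle with a door in the front wall — a room. Outside width 4850 minus two 152 mm walls gives 4546 mm.


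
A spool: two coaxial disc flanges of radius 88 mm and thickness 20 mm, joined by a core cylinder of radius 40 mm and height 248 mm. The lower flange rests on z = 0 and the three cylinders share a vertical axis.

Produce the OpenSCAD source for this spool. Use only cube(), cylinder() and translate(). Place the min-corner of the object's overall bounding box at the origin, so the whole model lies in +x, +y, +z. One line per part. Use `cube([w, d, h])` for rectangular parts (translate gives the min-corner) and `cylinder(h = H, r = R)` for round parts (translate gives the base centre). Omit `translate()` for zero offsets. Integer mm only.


translate([88, 88, 0]) cylinder(h = 20, r = 88);
translate([88, 88, 20]) cylinder(h = 248, r = 40);
translate([88, 88, 268]) cylinder(h = 20, r = 88);


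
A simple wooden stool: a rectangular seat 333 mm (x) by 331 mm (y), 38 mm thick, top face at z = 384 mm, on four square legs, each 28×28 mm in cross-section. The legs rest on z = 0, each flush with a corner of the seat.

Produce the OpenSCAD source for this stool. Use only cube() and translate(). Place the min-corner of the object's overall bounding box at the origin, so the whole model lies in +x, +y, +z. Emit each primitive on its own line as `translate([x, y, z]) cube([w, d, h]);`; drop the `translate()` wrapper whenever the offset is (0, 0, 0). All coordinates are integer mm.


translate([0, 0, 346]) cube([333, 331, 38]);
cube([28, 28, 346]);
translate([305, 0, 0]) cube([28, 28, 346]);
translate([0, 303, 0]) cube([28, 28, 346]);
translate([305, 303, 0]) cube([28, 28, 346]);


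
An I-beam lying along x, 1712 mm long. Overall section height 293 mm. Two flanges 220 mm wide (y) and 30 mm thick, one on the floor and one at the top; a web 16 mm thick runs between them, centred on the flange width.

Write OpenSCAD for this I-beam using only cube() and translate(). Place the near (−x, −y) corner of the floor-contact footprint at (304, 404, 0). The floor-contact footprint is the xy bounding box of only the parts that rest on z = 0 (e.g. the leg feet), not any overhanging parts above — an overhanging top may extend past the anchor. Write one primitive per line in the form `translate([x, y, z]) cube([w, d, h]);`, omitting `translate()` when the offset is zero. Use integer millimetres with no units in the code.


translate([304, 404, 0]) cube([1712, 220, 30]);
translate([304, 506, 30]) cube([1712, 16, 233]);
translate([304, 404, 263]) cube([1712, 220, 30]);


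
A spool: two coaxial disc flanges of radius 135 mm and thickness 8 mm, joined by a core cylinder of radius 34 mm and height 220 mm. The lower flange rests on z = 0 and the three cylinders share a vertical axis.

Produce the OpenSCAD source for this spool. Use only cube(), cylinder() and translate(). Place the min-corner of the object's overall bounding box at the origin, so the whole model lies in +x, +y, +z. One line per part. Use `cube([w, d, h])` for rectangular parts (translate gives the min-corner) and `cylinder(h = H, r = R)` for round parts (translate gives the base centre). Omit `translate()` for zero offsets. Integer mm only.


translate([135, 135, 0]) cylinder(h = 8, r = 135);
translate([135, 135, 8]) cylinder(h = 220, r = 34);
translate([135, 135, 228]) cylinder(h = 8, r = 135);


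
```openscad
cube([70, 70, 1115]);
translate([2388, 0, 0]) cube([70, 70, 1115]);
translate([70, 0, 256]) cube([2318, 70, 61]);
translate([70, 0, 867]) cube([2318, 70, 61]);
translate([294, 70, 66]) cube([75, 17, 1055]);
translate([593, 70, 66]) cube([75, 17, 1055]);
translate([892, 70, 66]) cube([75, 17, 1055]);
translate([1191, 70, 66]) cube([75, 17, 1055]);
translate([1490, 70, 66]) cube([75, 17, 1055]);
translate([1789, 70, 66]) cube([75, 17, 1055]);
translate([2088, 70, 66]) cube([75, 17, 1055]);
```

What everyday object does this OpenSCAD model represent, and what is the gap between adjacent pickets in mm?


A fence section. The picket gap is 224 mm.

Two posts, two rails, 7 pickets — a fence section. Span 2318 mm holds 7 pickets of 75 mm with 8 equal gaps: ⌊(2318 − 7·75) / 8⌋ = 224 mm.


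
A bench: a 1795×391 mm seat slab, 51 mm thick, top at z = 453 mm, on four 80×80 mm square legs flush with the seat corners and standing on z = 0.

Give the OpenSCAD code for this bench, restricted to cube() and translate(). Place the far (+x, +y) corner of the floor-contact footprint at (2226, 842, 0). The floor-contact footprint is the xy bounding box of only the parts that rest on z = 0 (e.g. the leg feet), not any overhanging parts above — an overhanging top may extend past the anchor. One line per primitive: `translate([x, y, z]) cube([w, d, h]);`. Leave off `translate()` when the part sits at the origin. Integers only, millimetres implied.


translate([431, 451, 402]) cube([1795, 391, 51]);
translate([431, 451, 0]) cube([80, 80, 402]);
translate([431, 762, 0]) cube([80, 80, 402]);
translate([2146, 451, 0]) cube([80, 80, 402]);
translate([2146, 762, 0]) cube([80, 80, 402]);


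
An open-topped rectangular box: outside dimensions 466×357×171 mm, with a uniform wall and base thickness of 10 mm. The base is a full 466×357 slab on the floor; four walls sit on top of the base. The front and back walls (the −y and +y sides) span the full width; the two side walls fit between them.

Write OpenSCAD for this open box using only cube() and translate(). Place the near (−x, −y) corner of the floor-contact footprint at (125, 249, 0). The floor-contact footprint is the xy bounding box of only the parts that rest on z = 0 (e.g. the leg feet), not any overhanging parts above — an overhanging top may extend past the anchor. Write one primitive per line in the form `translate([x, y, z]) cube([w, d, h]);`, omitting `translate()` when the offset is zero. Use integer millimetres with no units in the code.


translate([125, 249, 0]) cube([466, 357, 10]);
translate([125, 249, 10]) cube([466, 10, 161]);
translate([125, 596, 10]) cube([466, 10, 161]);
translate([125, 259, 10]) cube([10, 337, 161]);
translate([581, 259, 10]) cube([10, 337, 161]);


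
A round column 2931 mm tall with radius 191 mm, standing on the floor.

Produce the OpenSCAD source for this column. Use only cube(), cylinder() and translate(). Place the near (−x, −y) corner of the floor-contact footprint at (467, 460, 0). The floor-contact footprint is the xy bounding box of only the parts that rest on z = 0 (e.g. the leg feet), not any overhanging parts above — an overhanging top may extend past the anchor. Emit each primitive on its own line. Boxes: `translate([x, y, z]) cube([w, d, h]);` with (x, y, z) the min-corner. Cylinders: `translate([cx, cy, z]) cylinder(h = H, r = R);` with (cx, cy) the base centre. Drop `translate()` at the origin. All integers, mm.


translate([658, 651, 0]) cylinder(h = 2931, r = 191);


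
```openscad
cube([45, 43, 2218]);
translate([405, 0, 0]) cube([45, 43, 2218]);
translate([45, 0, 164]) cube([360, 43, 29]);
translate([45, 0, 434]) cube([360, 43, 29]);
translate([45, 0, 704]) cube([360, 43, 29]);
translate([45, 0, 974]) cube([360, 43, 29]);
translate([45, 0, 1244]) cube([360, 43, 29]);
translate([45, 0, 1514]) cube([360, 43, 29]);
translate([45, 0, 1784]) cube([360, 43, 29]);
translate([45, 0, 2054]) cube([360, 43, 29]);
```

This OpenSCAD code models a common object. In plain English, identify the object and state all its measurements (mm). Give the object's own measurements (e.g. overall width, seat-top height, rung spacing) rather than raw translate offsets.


A straight ladder. Two 45×43 mm vertical rails, 2218 mm tall, stand 450 mm apart (outside-to-outside) with their front faces coplanar on the −y side. 8 rungs, each 43 mm deep and 29 mm tall, span between the inner faces of the rails, front faces flush with the rails. The lowest rung's underside is at z = 164 mm and rungs are spaced 270 mm apart (underside to underside).


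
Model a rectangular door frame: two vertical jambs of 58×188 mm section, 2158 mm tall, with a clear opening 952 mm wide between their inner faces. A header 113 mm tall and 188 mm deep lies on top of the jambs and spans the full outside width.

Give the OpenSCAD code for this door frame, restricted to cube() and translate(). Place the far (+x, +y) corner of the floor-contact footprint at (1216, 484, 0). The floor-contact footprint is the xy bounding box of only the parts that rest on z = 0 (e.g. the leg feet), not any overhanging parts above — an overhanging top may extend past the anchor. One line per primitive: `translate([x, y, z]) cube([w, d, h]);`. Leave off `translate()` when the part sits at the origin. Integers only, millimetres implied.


translate([148, 296, 0]) cube([58, 188, 2158]);
translate([1158, 296, 0]) cube([58, 188, 2158]);
translate([148, 296, 2158]) cube([1068, 188, 113]);


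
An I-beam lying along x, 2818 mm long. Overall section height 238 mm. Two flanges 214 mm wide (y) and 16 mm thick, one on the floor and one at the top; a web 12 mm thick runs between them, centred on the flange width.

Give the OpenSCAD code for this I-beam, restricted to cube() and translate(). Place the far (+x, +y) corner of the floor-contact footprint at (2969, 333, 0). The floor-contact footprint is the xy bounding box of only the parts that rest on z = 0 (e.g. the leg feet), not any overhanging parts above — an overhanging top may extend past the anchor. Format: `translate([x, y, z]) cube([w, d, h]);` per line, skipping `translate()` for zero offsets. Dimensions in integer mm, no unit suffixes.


translate([151, 119, 0]) cube([2818, 214, 16]);
translate([151, 220, 16]) cube([2818, 12, 206]);
translate([151, 119, 222]) cube([2818, 214, 16]);
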